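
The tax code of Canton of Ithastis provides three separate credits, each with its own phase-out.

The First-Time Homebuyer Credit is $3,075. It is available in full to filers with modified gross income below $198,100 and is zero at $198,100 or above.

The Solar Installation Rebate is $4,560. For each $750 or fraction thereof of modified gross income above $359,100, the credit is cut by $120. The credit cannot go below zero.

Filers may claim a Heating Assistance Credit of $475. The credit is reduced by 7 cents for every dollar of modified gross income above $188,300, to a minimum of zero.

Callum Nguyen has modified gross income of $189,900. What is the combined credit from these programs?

First-Time Homebuyer Credit: $189,900 is below the $198,100 cutoff, so the full $3,075 applies.
Solar Installation Rebate: $189,900 is at or below the $359,100 threshold, so the full $4,560 applies.
Heating Assistance Credit: 7% of the $1,600 excess over $188,300 is $112; credit = $475 − $112 = $363.
Total: $3,075 + $4,560 + $363 = $7,998.

$7,998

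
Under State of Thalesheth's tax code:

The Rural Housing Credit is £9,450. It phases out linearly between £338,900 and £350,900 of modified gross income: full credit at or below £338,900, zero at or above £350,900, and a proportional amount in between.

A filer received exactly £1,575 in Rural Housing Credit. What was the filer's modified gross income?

£1,575 is 1,575/9,450 of the full £9,450, so 7,875/9,450 of the £12,000 range has been used: income = £338,900 + £12,000 × 7,875/9,450 = £348,900.

£348,900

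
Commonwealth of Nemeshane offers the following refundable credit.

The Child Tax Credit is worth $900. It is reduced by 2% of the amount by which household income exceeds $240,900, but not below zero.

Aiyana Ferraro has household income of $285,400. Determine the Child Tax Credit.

$10

Child Tax Credit: 2% of the $44,500 excess over $240,900 is $890; credit = $900 − $890 = $10.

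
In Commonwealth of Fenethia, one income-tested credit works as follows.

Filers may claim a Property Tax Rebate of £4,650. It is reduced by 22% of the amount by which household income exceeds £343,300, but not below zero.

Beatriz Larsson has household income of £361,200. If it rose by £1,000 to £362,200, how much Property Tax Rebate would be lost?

£220

At £361,200 — 22% of the £17,900 excess over £343,300 is £3,938; credit = £4,650 − £3,938 = £712.
At £362,200 — 22% of the £18,900 excess over £343,300 is £4,158; credit = £4,650 − £4,158 = £492.
Lost: £712 − £492 = £220.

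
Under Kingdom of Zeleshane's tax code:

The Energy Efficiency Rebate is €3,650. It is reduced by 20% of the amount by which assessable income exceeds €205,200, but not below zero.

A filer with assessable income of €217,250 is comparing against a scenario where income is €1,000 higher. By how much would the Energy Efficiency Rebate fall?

€200

At €217,250 — 20% of the €12,050 excess over €205,200 is €2,410; credit = €3,650 − €2,410 = €1,240.
At €218,250 — 20% of the €13,050 excess over €205,200 is €2,610; credit = €3,650 − €2,610 = €1,040.
Lost: €1,240 − €1,040 = €200.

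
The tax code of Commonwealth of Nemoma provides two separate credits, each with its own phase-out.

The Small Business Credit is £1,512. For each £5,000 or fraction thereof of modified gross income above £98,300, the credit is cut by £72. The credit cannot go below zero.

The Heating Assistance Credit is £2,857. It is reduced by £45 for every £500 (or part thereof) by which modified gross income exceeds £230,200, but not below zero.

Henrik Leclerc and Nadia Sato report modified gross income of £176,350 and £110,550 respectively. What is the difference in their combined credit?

£936

Henrik (£176,350): Small Business Credit: income exceeds £98,300 by £78,050, which is 16 full-or-partial £5,000 increments; reduction = 16 × £72 = £1,152, leaving £360. Heating Assistance Credit: £176,350 is at or below the £230,200 threshold, so the full £2,857 applies. total £360 + £2,857 = £3,217
Nadia (£110,550): Small Business Credit: income exceeds £98,300 by £12,250, which is 3 full-or-partial £5,000 increments; reduction = 3 × £72 = £216, leaving £1,296. Heating Assistance Credit: £110,550 is at or below the £230,200 threshold, so the full £2,857 applies. total £1,296 + £2,857 = £4,153
Difference: |£3,217 − £4,153| = £936.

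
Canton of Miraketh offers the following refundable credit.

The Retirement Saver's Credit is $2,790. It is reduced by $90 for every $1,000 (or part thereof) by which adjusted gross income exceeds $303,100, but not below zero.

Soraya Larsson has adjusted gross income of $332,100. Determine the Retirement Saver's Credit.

$180

Retirement Saver's Credit: income exceeds $303,100 by $29,000, which is 29 full-or-partial $1,000 increments; reduction = 29 × $90 = $2,610, leaving $180.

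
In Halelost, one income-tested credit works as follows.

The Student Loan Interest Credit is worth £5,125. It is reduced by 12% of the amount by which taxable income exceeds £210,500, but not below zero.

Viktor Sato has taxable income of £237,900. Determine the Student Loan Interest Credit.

£1,837

Student Loan Interest Credit: 12% of the £27,400 excess over £210,500 is £3,288; credit = £5,125 − £3,288 = £1,837.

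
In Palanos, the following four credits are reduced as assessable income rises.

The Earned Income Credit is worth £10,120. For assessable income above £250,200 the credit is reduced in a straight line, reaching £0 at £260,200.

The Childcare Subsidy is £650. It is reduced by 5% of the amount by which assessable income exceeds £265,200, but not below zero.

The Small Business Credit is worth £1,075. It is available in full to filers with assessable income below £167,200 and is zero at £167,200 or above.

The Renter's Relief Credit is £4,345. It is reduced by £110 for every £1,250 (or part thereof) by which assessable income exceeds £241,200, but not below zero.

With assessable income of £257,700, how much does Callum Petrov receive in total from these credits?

Earned Income Credit: £257,700 is £7,500 into a £10,000 phase-out range, leaving 2,500/10,000 of the credit: £10,120 × 2,500/10,000 = £2,530.
Childcare Subsidy: £257,700 is at or below the £265,200 threshold, so the full £650 applies.
Small Business Credit: £257,700 meets or exceeds the £167,200 cutoff, so the credit is £0.
Renter's Relief Credit: income exceeds £241,200 by £16,500, which is 14 full-or-partial £1,250 increments; reduction = 14 × £110 = £1,540, leaving £2,805.
Total: £2,530 + £650 + £0 + £2,805 = £5,985.

£5,985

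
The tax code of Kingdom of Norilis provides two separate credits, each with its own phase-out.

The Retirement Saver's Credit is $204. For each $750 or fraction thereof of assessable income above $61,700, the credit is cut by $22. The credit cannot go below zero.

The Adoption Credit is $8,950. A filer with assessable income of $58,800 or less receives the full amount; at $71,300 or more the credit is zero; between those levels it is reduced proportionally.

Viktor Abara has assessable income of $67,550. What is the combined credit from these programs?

Retirement Saver's Credit: income exceeds $61,700 by $5,850, which is 8 full-or-partial $750 increments; reduction = 8 × $22 = $176, leaving $28.
Adoption Credit: $67,550 is $8,750 into a $12,500 phase-out range, leaving 3,750/12,500 of the credit: $8,950 × 3,750/12,500 = $2,685.
Total: $28 + $2,685 = $2,713.

$2,713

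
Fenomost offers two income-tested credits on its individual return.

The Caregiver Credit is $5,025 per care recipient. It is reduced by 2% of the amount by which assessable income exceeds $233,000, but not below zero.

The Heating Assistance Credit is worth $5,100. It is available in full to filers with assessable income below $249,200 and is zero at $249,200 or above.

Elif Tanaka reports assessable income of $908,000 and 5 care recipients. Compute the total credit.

$11,625

Caregiver Credit: base = 5 × $5,025 = $25,125. 2% of the $675,000 excess over $233,000 is $13,500; credit = $25,125 − $13,500 = $11,625.
Heating Assistance Credit: $908,000 meets or exceeds the $249,200 cutoff, so the credit is $0.
Total: $11,625 + $0 = $11,625.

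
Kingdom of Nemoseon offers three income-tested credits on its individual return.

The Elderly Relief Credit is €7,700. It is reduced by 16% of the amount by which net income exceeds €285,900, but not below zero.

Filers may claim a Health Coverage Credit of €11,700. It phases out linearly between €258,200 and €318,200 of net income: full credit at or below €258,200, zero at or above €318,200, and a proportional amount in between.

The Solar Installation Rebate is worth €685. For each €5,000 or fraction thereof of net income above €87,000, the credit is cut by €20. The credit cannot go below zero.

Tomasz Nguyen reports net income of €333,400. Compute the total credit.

Elderly Relief Credit: 16% of the €47,500 excess over €285,900 is €7,600; credit = €7,700 − €7,600 = €100.
Health Coverage Credit: €333,400 is at or above €318,200, so the credit is €0.
Solar Installation Rebate: income exceeds €87,000 by €246,400 → 50 increments × €20 = €1,000 ≥ base, so the credit is €0.
Total: €100 + €0 + €0 = €100.

€100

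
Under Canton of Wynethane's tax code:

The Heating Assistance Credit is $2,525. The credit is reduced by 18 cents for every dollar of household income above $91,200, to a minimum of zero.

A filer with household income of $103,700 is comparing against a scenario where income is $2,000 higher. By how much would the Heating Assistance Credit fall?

$275

At $103,700 — 18% of the $12,500 excess over $91,200 is $2,250; credit = $2,525 − $2,250 = $275.
At $105,700 — 18% of the $14,500 excess over $91,200 is $2,610 ≥ base, so the credit is $0.
Lost: $275 − $0 = $275.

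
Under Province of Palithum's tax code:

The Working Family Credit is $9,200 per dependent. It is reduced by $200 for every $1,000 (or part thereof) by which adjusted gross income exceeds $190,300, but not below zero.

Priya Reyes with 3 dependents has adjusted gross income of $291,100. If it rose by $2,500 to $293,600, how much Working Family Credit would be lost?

$600

At $291,100 — base = 3 × $9,200 = $27,600. income exceeds $190,300 by $100,800, which is 101 full-or-partial $1,000 increments; reduction = 101 × $200 = $20,200, leaving $7,400.
At $293,600 — base = 3 × $9,200 = $27,600. income exceeds $190,300 by $103,300, which is 104 full-or-partial $1,000 increments; reduction = 104 × $200 = $20,800, leaving $6,800.
Lost: $7,400 − $6,800 = $600.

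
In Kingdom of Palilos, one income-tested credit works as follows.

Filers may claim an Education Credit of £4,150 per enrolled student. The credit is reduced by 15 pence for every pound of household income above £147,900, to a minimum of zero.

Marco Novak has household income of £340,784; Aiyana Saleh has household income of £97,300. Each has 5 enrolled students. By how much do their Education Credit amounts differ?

£20,750

Marco (£340,784): Education Credit: base = 5 × £4,150 = £20,750. 15% of the £192,884 excess over £147,900 is £28,932.60 ≥ base, so the credit is £0.
Aiyana (£97,300): Education Credit: base = 5 × £4,150 = £20,750. £97,300 is at or below the £147,900 threshold, so the full £20,750 applies.
Difference: |£0 − £20,750| = £20,750.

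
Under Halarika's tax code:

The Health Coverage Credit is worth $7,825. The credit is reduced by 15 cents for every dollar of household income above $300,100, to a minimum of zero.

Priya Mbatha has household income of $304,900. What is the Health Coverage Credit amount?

Health Coverage Credit: 15% of the $4,800 excess over $300,100 is $720; credit = $7,825 − $720 = $7,105.

$7,105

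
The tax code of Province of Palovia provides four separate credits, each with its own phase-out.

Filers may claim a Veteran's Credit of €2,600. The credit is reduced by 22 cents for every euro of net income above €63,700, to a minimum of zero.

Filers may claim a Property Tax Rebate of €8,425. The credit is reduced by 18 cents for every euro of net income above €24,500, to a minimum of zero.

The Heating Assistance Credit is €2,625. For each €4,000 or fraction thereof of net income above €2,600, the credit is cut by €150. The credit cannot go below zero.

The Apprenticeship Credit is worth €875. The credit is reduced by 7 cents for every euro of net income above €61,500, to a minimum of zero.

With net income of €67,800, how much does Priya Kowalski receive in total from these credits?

Veteran's Credit: 22% of the €4,100 excess over €63,700 is €902; credit = €2,600 − €902 = €1,698.
Property Tax Rebate: 18% of the €43,300 excess over €24,500 is €7,794; credit = €8,425 − €7,794 = €631.
Heating Assistance Credit: income exceeds €2,600 by €65,200, which is 17 full-or-partial €4,000 increments; reduction = 17 × €150 = €2,550, leaving €75.
Apprenticeship Credit: 7% of the €6,300 excess over €61,500 is €441; credit = €875 − €441 = €434.
Total: €1,698 + €631 + €75 + €434 = €2,838.

€2,838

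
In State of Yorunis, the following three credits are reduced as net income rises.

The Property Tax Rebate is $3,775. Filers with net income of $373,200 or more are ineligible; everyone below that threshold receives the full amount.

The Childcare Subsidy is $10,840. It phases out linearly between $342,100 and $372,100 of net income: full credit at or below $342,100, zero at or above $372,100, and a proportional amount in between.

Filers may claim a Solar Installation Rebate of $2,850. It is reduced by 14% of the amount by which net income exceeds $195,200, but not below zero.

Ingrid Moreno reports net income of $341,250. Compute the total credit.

$14,615

Property Tax Rebate: $341,250 is below the $373,200 cutoff, so the full $3,775 applies.
Childcare Subsidy: $341,250 is at or below the $342,100 threshold, so the full $10,840 applies.
Solar Installation Rebate: 14% of the $146,050 excess over $195,200 is $20,447 ≥ base, so the credit is $0.
Total: $3,775 + $10,840 + $0 = $14,615.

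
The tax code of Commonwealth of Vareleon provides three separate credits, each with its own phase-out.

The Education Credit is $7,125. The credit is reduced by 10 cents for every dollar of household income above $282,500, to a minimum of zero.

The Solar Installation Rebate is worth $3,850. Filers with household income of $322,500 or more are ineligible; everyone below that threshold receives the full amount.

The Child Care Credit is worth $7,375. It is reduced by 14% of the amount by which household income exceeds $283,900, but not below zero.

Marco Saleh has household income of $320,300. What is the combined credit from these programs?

$9,474

Education Credit: 10% of the $37,800 excess over $282,500 is $3,780; credit = $7,125 − $3,780 = $3,345.
Solar Installation Rebate: $320,300 is below the $322,500 cutoff, so the full $3,850 applies.
Child Care Credit: 14% of the $36,400 excess over $283,900 is $5,096; credit = $7,375 − $5,096 = $2,279.
Total: $3,345 + $3,850 + $2,279 = $9,474.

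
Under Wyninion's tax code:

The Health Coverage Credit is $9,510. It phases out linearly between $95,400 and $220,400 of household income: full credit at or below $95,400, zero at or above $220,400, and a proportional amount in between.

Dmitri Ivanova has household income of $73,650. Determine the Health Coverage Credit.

$9,510

Health Coverage Credit: $73,650 is at or below the $95,400 threshold, so the full $9,510 applies.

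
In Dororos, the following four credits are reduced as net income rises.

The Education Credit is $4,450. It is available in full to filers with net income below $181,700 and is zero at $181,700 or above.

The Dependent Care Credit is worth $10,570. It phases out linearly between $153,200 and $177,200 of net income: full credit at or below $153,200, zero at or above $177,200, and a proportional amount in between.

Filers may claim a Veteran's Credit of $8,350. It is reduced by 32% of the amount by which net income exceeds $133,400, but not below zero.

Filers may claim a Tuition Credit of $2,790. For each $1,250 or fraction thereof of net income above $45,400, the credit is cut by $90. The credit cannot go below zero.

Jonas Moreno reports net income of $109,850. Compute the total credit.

$23,370

Education Credit: $109,850 is below the $181,700 cutoff, so the full $4,450 applies.
Dependent Care Credit: $109,850 is at or below the $153,200 threshold, so the full $10,570 applies.
Veteran's Credit: $109,850 is at or below the $133,400 threshold, so the full $8,350 applies.
Tuition Credit: income exceeds $45,400 by $64,450 → 52 increments × $90 = $4,680 ≥ base, so the credit is $0.
Total: $4,450 + $10,570 + $8,350 + $0 = $23,370.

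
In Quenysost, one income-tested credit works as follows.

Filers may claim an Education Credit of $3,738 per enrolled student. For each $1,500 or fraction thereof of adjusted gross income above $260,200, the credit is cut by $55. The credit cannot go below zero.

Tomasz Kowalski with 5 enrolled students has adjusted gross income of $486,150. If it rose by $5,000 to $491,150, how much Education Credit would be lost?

$165

At $486,150 — base = 5 × $3,738 = $18,690. income exceeds $260,200 by $225,950, which is 151 full-or-partial $1,500 increments; reduction = 151 × $55 = $8,305, leaving $10,385.
At $491,150 — base = 5 × $3,738 = $18,690. income exceeds $260,200 by $230,950, which is 154 full-or-partial $1,500 increments; reduction = 154 × $55 = $8,470, leaving $10,220.
Lost: $10,385 − $10,220 = $165.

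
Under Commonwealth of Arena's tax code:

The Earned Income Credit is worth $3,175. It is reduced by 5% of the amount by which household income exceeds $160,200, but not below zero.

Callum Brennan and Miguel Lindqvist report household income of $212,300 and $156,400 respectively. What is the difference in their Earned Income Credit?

$2,605

Callum ($212,300): Earned Income Credit: 5% of the $52,100 excess over $160,200 is $2,605; credit = $3,175 − $2,605 = $570.
Miguel ($156,400): Earned Income Credit: $156,400 is at or below the $160,200 threshold, so the full $3,175 applies.
Difference: |$570 − $3,175| = $2,605.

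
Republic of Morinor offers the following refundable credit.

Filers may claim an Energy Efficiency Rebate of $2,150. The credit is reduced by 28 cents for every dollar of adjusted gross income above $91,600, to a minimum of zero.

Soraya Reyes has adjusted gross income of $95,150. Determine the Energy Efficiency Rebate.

$1,156

Energy Efficiency Rebate: 28% of the $3,550 excess over $91,600 is $994; credit = $2,150 − $994 = $1,156.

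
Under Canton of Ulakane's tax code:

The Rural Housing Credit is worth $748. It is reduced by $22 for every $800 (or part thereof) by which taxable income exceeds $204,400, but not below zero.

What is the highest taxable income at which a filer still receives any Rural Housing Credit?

After 33 increments the reduction is 33 × $22 = $726, leaving $22; one more increment wipes it out. Increment 33 ends at excess 33 × $800 = $26,400, so the highest qualifying income is $204,400 + $26,400 = $230,800.

$230,800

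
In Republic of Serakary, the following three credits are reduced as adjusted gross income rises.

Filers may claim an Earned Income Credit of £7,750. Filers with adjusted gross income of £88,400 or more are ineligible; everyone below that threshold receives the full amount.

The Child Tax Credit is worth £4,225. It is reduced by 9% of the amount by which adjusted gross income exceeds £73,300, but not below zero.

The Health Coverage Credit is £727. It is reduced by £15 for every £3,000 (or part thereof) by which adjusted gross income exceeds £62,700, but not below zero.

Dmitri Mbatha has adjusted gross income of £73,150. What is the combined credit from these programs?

£12,642

Earned Income Credit: £73,150 is below the £88,400 cutoff, so the full £7,750 applies.
Child Tax Credit: £73,150 is at or below the £73,300 threshold, so the full £4,225 applies.
Health Coverage Credit: income exceeds £62,700 by £10,450, which is 4 full-or-partial £3,000 increments; reduction = 4 × £15 = £60, leaving £667.
Total: £7,750 + £4,225 + £667 = £12,642.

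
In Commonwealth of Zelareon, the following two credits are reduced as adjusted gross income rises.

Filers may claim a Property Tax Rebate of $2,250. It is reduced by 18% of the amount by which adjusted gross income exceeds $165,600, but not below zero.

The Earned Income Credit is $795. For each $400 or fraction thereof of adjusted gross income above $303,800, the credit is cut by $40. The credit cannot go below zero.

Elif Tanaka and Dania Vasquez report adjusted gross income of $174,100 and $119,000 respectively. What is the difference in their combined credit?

Elif ($174,100): Property Tax Rebate: 18% of the $8,500 excess over $165,600 is $1,530; credit = $2,250 − $1,530 = $720. Earned Income Credit: $174,100 is at or below the $303,800 threshold, so the full $795 applies. total $720 + $795 = $1,515
Dania ($119,000): Property Tax Rebate: $119,000 is at or below the $165,600 threshold, so the full $2,250 applies. Earned Income Credit: $119,000 is at or below the $303,800 threshold, so the full $795 applies. total $2,250 + $795 = $3,045
Difference: |$1,515 − $3,045| = $1,530.

$1,530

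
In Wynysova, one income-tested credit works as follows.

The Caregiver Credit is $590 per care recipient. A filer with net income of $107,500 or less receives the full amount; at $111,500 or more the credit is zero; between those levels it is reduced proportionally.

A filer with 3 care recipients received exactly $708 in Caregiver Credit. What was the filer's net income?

Full credit = 3 × $590 = $1,770.
$708 is 708/1,770 of the full $1,770, so 1,062/1,770 of the $4,000 range has been used: income = $107,500 + $4,000 × 1,062/1,770 = $109,900.

$109,900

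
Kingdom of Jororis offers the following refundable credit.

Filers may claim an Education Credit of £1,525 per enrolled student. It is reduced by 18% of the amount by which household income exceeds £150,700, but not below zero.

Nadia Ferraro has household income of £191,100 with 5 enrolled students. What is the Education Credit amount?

Education Credit: base = 5 × £1,525 = £7,625. 18% of the £40,400 excess over £150,700 is £7,272; credit = £7,625 − £7,272 = £353.

£353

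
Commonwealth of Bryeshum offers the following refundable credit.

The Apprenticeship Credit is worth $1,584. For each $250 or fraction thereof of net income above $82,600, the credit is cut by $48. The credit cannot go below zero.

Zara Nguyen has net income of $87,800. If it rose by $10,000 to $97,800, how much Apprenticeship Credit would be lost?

At $87,800 — income exceeds $82,600 by $5,200, which is 21 full-or-partial $250 increments; reduction = 21 × $48 = $1,008, leaving $576.
At $97,800 — income exceeds $82,600 by $15,200 → 61 increments × $48 = $2,928 ≥ base, so the credit is $0.
Lost: $576 − $0 = $576.

$576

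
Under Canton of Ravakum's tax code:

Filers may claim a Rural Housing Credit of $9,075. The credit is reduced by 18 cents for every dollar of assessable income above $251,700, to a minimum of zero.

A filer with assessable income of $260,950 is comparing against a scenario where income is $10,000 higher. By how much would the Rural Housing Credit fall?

$1,800

At $260,950 — 18% of the $9,250 excess over $251,700 is $1,665; credit = $9,075 − $1,665 = $7,410.
At $270,950 — 18% of the $19,250 excess over $251,700 is $3,465; credit = $9,075 − $3,465 = $5,610.
Lost: $7,410 − $5,610 = $1,800.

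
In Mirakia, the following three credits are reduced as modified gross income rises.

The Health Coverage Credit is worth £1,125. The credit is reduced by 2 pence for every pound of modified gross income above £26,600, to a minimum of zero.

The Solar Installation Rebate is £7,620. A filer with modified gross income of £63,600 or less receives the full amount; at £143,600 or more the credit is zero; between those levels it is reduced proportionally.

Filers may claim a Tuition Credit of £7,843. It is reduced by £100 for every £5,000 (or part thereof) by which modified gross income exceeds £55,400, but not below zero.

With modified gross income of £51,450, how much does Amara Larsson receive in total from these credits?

Health Coverage Credit: 2% of the £24,850 excess over £26,600 is £497; credit = £1,125 − £497 = £628.
Solar Installation Rebate: £51,450 is at or below the £63,600 threshold, so the full £7,620 applies.
Tuition Credit: £51,450 is at or below the £55,400 threshold, so the full £7,843 applies.
Total: £628 + £7,620 + £7,843 = £16,091.

£16,091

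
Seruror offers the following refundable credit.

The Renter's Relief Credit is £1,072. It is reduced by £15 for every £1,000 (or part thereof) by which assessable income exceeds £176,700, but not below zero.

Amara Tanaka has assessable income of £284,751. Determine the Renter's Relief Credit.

Renter's Relief Credit: income exceeds £176,700 by £108,051 → 109 increments × £15 = £1,635 ≥ base, so the credit is £0.

£0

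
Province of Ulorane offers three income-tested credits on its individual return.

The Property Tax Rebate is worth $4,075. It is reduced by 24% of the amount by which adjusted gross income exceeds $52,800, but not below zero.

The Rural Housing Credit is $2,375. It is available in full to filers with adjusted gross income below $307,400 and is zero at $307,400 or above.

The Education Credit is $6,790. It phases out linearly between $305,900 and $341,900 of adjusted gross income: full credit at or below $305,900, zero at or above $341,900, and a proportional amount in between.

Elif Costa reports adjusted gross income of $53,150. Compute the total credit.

$13,156

Property Tax Rebate: 24% of the $350 excess over $52,800 is $84; credit = $4,075 − $84 = $3,991.
Rural Housing Credit: $53,150 is below the $307,400 cutoff, so the full $2,375 applies.
Education Credit: $53,150 is at or below the $305,900 threshold, so the full $6,790 applies.
Total: $3,991 + $2,375 + $6,790 = $13,156.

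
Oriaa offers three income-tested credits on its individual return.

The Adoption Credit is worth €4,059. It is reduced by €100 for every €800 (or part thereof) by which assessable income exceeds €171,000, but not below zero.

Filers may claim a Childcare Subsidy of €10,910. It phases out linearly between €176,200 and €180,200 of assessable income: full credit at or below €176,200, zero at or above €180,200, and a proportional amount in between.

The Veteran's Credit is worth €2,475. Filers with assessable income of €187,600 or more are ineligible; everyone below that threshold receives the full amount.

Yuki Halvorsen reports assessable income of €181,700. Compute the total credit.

Adoption Credit: income exceeds €171,000 by €10,700, which is 14 full-or-partial €800 increments; reduction = 14 × €100 = €1,400, leaving €2,659.
Childcare Subsidy: €181,700 is at or above €180,200, so the credit is €0.
Veteran's Credit: €181,700 is below the €187,600 cutoff, so the full €2,475 applies.
Total: €2,659 + €0 + €2,475 = €5,134.

€5,134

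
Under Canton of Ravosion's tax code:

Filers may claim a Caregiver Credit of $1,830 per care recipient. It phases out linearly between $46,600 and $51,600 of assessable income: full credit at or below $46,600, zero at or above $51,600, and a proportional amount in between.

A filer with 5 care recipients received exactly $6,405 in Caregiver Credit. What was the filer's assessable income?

Full credit = 5 × $1,830 = $9,150.
$6,405 is 6,405/9,150 of the full $9,150, so 2,745/9,150 of the $5,000 range has been used: income = $46,600 + $5,000 × 2,745/9,150 = $48,100.

$48,100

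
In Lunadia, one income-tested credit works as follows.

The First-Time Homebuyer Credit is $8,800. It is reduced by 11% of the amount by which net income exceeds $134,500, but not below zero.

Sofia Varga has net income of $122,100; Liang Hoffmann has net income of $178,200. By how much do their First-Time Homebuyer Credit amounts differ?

$4,807

Sofia ($122,100): First-Time Homebuyer Credit: $122,100 is at or below the $134,500 threshold, so the full $8,800 applies.
Liang ($178,200): First-Time Homebuyer Credit: 11% of the $43,700 excess over $134,500 is $4,807; credit = $8,800 − $4,807 = $3,993.
Difference: |$8,800 − $3,993| = $4,807.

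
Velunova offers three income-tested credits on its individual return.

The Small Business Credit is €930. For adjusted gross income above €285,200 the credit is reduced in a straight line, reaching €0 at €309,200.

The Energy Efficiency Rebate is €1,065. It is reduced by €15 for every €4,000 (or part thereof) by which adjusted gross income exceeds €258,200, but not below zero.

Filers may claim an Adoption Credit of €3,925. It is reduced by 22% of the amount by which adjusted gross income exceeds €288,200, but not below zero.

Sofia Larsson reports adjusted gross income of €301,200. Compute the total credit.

€2,275

Small Business Credit: €301,200 is €16,000 into a €24,000 phase-out range, leaving 8,000/24,000 of the credit: €930 × 8,000/24,000 = €310.
Energy Efficiency Rebate: income exceeds €258,200 by €43,000, which is 11 full-or-partial €4,000 increments; reduction = 11 × €15 = €165, leaving €900.
Adoption Credit: 22% of the €13,000 excess over €288,200 is €2,860; credit = €3,925 − €2,860 = €1,065.
Total: €310 + €900 + €1,065 = €2,275.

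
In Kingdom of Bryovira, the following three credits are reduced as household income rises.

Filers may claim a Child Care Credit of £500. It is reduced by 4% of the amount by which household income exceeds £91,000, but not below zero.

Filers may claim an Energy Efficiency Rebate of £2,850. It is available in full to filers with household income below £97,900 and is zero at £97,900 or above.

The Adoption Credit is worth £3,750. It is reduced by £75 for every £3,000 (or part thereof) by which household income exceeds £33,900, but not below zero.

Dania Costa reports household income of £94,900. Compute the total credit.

£5,369

Child Care Credit: 4% of the £3,900 excess over £91,000 is £156; credit = £500 − £156 = £344.
Energy Efficiency Rebate: £94,900 is below the £97,900 cutoff, so the full £2,850 applies.
Adoption Credit: income exceeds £33,900 by £61,000, which is 21 full-or-partial £3,000 increments; reduction = 21 × £75 = £1,575, leaving £2,175.
Total: £344 + £2,850 + £2,175 = £5,369.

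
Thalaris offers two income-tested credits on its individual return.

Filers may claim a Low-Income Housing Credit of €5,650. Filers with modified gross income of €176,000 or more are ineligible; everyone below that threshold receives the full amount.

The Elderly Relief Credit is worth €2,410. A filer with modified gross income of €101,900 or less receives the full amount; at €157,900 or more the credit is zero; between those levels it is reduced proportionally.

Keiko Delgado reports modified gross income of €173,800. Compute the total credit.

Low-Income Housing Credit: €173,800 is below the €176,000 cutoff, so the full €5,650 applies.
Elderly Relief Credit: €173,800 is at or above €157,900, so the credit is €0.
Total: €5,650 + €0 = €5,650.

€5,650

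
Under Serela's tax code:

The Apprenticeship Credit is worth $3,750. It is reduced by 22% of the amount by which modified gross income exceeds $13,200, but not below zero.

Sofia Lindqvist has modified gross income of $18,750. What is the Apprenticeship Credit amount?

$2,529

Apprenticeship Credit: 22% of the $5,550 excess over $13,200 is $1,221; credit = $3,750 − $1,221 = $2,529.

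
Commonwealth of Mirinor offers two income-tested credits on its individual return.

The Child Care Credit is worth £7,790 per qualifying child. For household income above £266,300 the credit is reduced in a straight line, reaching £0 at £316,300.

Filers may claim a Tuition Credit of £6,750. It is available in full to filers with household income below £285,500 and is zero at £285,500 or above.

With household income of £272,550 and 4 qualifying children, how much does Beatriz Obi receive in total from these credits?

Child Care Credit: base = 4 × £7,790 = £31,160. £272,550 is £6,250 into a £50,000 phase-out range, leaving 43,750/50,000 of the credit: £31,160 × 43,750/50,000 = £27,265.
Tuition Credit: £272,550 is below the £285,500 cutoff, so the full £6,750 applies.
Total: £27,265 + £6,750 = £34,015.

£34,015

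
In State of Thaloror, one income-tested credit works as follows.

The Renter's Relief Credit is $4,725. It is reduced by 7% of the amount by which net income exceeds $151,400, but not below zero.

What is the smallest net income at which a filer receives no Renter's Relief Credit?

The credit falls by 7% of each dollar above $151,400, so it reaches zero when the excess is $4,725 / 7% = $67,500: income = $151,400 + $67,500 = $218,900.

$218,900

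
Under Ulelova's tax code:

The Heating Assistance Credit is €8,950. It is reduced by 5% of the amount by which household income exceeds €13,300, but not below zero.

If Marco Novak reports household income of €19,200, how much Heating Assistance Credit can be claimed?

Heating Assistance Credit: 5% of the €5,900 excess over €13,300 is €295; credit = €8,950 − €295 = €8,655.

€8,655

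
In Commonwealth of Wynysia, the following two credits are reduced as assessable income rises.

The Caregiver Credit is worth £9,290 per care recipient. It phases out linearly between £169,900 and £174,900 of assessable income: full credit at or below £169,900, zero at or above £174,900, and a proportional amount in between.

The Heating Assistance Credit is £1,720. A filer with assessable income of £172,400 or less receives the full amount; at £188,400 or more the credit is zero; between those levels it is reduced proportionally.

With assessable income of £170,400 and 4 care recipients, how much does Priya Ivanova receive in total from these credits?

Caregiver Credit: base = 4 × £9,290 = £37,160. £170,400 is £500 into a £5,000 phase-out range, leaving 4,500/5,000 of the credit: £37,160 × 4,500/5,000 = £33,444.
Heating Assistance Credit: £170,400 is at or below the £172,400 threshold, so the full £1,720 applies.
Total: £33,444 + £1,720 = £35,164.

£35,164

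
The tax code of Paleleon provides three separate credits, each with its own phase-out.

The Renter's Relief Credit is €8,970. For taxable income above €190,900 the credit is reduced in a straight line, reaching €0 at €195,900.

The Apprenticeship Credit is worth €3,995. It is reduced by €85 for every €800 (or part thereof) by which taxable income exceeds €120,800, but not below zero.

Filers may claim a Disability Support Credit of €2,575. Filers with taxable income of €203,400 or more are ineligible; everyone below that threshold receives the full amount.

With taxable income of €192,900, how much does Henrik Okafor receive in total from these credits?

Renter's Relief Credit: €192,900 is €2,000 into a €5,000 phase-out range, leaving 3,000/5,000 of the credit: €8,970 × 3,000/5,000 = €5,382.
Apprenticeship Credit: income exceeds €120,800 by €72,100 → 91 increments × €85 = €7,735 ≥ base, so the credit is €0.
Disability Support Credit: €192,900 is below the €203,400 cutoff, so the full €2,575 applies.
Total: €5,382 + €0 + €2,575 = €7,957.

€7,957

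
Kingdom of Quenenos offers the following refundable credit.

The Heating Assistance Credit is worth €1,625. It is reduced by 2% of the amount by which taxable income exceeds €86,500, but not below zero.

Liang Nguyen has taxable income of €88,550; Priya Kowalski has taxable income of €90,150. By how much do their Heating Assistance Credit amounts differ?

Liang (€88,550): Heating Assistance Credit: 2% of the €2,050 excess over €86,500 is €41; credit = €1,625 − €41 = €1,584.
Priya (€90,150): Heating Assistance Credit: 2% of the €3,650 excess over €86,500 is €73; credit = €1,625 − €73 = €1,552.
Difference: |€1,584 − €1,552| = €32.

€32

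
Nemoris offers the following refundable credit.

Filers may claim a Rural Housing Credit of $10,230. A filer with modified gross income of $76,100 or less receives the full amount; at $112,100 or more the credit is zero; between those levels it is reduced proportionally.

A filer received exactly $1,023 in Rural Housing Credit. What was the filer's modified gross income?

$108,500

$1,023 is 1,023/10,230 of the full $10,230, so 9,207/10,230 of the $36,000 range has been used: income = $76,100 + $36,000 × 9,207/10,230 = $108,500.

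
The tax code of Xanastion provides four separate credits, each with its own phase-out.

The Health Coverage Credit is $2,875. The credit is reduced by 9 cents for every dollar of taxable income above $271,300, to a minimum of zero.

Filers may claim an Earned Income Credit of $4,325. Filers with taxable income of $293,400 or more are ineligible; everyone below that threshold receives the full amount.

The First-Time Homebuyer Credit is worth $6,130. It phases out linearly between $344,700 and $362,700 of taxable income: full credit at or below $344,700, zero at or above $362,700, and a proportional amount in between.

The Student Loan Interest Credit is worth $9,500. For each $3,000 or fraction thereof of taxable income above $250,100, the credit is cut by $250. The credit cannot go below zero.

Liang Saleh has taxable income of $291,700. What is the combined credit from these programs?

$17,494

Health Coverage Credit: 9% of the $20,400 excess over $271,300 is $1,836; credit = $2,875 − $1,836 = $1,039.
Earned Income Credit: $291,700 is below the $293,400 cutoff, so the full $4,325 applies.
First-Time Homebuyer Credit: $291,700 is at or below the $344,700 threshold, so the full $6,130 applies.
Student Loan Interest Credit: income exceeds $250,100 by $41,600, which is 14 full-or-partial $3,000 increments; reduction = 14 × $250 = $3,500, leaving $6,000.
Total: $1,039 + $4,325 + $6,130 + $6,000 = $17,494.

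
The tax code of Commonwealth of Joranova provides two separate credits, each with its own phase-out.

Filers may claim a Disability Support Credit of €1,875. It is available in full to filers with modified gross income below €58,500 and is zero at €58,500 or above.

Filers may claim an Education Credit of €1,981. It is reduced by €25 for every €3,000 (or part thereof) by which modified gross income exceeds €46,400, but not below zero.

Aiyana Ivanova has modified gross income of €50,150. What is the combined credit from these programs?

Disability Support Credit: €50,150 is below the €58,500 cutoff, so the full €1,875 applies.
Education Credit: income exceeds €46,400 by €3,750, which is 2 full-or-partial €3,000 increments; reduction = 2 × €25 = €50, leaving €1,931.
Total: €1,875 + €1,931 = €3,806.

€3,806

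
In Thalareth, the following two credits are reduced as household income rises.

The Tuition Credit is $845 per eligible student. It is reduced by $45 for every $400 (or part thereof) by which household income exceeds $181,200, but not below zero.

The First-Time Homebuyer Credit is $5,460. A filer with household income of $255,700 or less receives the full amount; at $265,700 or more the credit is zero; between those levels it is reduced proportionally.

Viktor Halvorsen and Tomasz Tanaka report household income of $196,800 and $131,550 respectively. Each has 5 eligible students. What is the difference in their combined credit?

$1,755

Viktor ($196,800): Tuition Credit: base = 5 × $845 = $4,225. income exceeds $181,200 by $15,600, which is 39 full-or-partial $400 increments; reduction = 39 × $45 = $1,755, leaving $2,470. First-Time Homebuyer Credit: $196,800 is at or below the $255,700 threshold, so the full $5,460 applies. total $2,470 + $5,460 = $7,930
Tomasz ($131,550): Tuition Credit: base = 5 × $845 = $4,225. $131,550 is at or below the $181,200 threshold, so the full $4,225 applies. First-Time Homebuyer Credit: $131,550 is at or below the $255,700 threshold, so the full $5,460 applies. total $4,225 + $5,460 = $9,685
Difference: |$7,930 − $9,685| = $1,755.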